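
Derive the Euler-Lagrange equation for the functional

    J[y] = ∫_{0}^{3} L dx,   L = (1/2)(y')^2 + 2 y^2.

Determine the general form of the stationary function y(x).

The Lagrangian is L = (1/2)(y')^2 + 2 y^2.
∂L/∂y = 4y.
∂L/∂y' = y'.
The Euler-Lagrange equation d/dx(∂L/∂y') − ∂L/∂y = 0 becomes:
    y'' - 4 y = 0
General solution: y(x) = A e^(2x) + B e^(-2x), where A and B are arbitrary constants fixed by the endpoint conditions.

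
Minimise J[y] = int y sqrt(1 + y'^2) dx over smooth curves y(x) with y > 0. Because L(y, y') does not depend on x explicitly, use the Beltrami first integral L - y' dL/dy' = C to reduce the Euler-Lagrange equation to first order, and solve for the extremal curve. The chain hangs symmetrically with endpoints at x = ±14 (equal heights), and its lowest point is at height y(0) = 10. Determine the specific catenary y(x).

The Lagrangian L(y, y') = y sqrt(1 + y'^2) has no explicit x dependence, so the Beltrami identity applies:
    L − y' ∂L/∂y' = C.
Compute ∂L/∂y' = y · y' / sqrt(1 + y'^2). Then
    L − y' ∂L/∂y'
    = y sqrt(1 + y'^2) − y · y'^2 / sqrt(1 + y'^2)
    = y (1 + y'^2 − y'^2) / sqrt(1 + y'^2)
    = y / sqrt(1 + y'^2) = C.
Squaring gives y^2 = C^2 (1 + y'^2), i.e.
    y'^2 = y^2 / C^2 − 1.
Separating variables,
    dy / sqrt(y^2 − C^2) = dx / C,
and integrating gives arccosh(y / C) = (x − a)/C, so
    y(x) = C cosh((x − a)/C),
the catenary. The constants C and a are fixed by the two endpoint conditions (and, for the hanging-chain problem, the length constraint selects C).
Now fit the given data. The endpoints x = ±14 are symmetric at equal height, so the catenary is even about its minimum: a = 0 and y(x) = C cosh(x/C). The lowest point is y(0) = C cosh(0) = C, and we are told y(0) = 10, so C = 10. Therefore
    y(x) = 10 cosh(x/10),
and at the endpoints
    y(±14) = 10 cosh(14/10).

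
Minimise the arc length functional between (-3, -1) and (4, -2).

Arc-length functional: J[y] = ∫ sqrt(1 + (y')^2) dx.
Lagrangian L = sqrt(1 + (y')^2) has no explicit y dependence, so ∂L/∂y = 0 and the Euler-Lagrange equation gives
    d/dx( y' / sqrt(1 + (y')^2) ) = 0  ⇒  y' / sqrt(1 + (y')^2) = const.
Hence y' is constant, so y(x) is affine.
Fitting the endpoints (-3, -1) and (4, -2):
    slope m = ((-2) − (-1)) / (4 − (-3)) = -1/7,
    intercept c = (-1) − m·(-3) = -10/7.
Extremal: y(x) = (-1/7) x - 10/7.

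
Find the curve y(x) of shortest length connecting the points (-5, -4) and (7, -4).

Arc-length functional: J[y] = ∫ sqrt(1 + (y')^2) dx.
Lagrangian L = sqrt(1 + (y')^2) has no explicit y dependence, so ∂L/∂y = 0 and the Euler-Lagrange equation gives
    d/dx( y' / sqrt(1 + (y')^2) ) = 0  ⇒  y' / sqrt(1 + (y')^2) = const.
Hence y' is constant, so y(x) is affine.
Fitting the endpoints (-5, -4) and (7, -4):
    slope m = ((-4) − (-4)) / (7 − (-5)) = 0,
    intercept c = (-4) − m·(-5) = -4.
Extremal: y(x) = -4.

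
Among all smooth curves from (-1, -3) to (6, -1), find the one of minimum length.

Arc-length functional: J[y] = ∫ sqrt(1 + (y')^2) dx.
Lagrangian L = sqrt(1 + (y')^2) has no explicit y dependence, so ∂L/∂y = 0 and the Euler-Lagrange equation gives
    d/dx( y' / sqrt(1 + (y')^2) ) = 0  ⇒  y' / sqrt(1 + (y')^2) = const.
Hence y' is constant, so y(x) is affine.
Fitting the endpoints (-1, -3) and (6, -1):
    slope m = ((-1) − (-3)) / (6 − (-1)) = 2/7,
    intercept c = (-3) − m·(-1) = -19/7.
Extremal: y(x) = (2/7) x - 19/7.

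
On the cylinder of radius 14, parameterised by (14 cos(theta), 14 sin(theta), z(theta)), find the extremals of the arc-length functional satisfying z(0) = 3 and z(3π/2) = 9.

Parameterise the cylinder of radius R = 14 as
    r(θ) = (14 cos θ, 14 sin θ, z(θ)).
The arc-length element is
    ds = sqrt(196 + (dz/dθ)^2) dθ,
so the Lagrangian is L = sqrt(196 + z'^2).
L depends on z' only, not on z or θ, so ∂L/∂z = 0 and
    ∂L/∂z' = z' / sqrt(196 + z'^2).
The Euler-Lagrange equation gives
    d/dθ( z' / sqrt(196 + z'^2) ) = 0,
so z' is constant. Integrating once:
    z(θ) = a θ + b,
a helix on the cylinder (a straight line when the cylinder is unrolled). The constants a, b are determined by the endpoint conditions.
With endpoint conditions z(0) = 3 and z(3π/2) = 9: from z(0) = b we get b = 3, and a·3π/2 + 3 = 9 gives a = 4/π, so
    z(θ) = (4/π) θ + 3.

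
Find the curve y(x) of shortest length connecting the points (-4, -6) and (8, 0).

Arc-length functional: J[y] = ∫ sqrt(1 + (y')^2) dx.
Lagrangian L = sqrt(1 + (y')^2) has no explicit y dependence, so ∂L/∂y = 0 and the Euler-Lagrange equation gives
    d/dx( y' / sqrt(1 + (y')^2) ) = 0  ⇒  y' / sqrt(1 + (y')^2) = const.
Hence y' is constant, so y(x) is affine.
Fitting the endpoints (-4, -6) and (8, 0):
    slope m = (0 − (-6)) / (8 − (-4)) = 1/2,
    intercept c = (-6) − m·(-4) = -4.
Extremal: y(x) = (1/2) x - 4.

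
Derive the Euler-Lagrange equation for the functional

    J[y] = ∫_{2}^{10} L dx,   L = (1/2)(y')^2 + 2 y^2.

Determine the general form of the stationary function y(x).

The Lagrangian is L = (1/2)(y')^2 + 2 y^2.
∂L/∂y = 4y.
∂L/∂y' = y'.
The Euler-Lagrange equation d/dx(∂L/∂y') − ∂L/∂y = 0 becomes:
    y'' - 4 y = 0
General solution: y(x) = A e^(2x) + B e^(-2x), where A and B are arbitrary constants fixed by the endpoint conditions.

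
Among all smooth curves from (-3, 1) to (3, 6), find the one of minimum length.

Arc-length functional: J[y] = ∫ sqrt(1 + (y')^2) dx.
Lagrangian L = sqrt(1 + (y')^2) has no explicit y dependence, so ∂L/∂y = 0 and the Euler-Lagrange equation gives
    d/dx( y' / sqrt(1 + (y')^2) ) = 0  ⇒  y' / sqrt(1 + (y')^2) = const.
Hence y' is constant, so y(x) is affine.
Fitting the endpoints (-3, 1) and (3, 6):
    slope m = (6 − 1) / (3 − (-3)) = 5/6,
    intercept c = 1 − m·(-3) = 7/2.
Extremal: y(x) = (5/6) x + 7/2.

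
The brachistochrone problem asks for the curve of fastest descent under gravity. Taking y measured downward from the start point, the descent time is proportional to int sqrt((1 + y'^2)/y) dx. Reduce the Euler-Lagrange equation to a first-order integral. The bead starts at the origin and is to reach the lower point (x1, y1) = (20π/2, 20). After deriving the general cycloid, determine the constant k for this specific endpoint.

The Lagrangian L = sqrt((1 + y'^2) / y) has no explicit x dependence, so the Beltrami identity applies:
    L − y' ∂L/∂y' = C.
Compute ∂L/∂y' = y' / sqrt(y (1 + y'^2)).
Substitute:
    sqrt((1 + y'^2)/y) − y'·y' / sqrt(y (1 + y'^2))
    = (1 + y'^2) / sqrt(y (1 + y'^2)) − y'^2 / sqrt(y (1 + y'^2))
    = 1 / sqrt(y (1 + y'^2)) = C.
Squaring and rearranging gives the first integral
    y (1 + y'^2) = 1/C^2 =: k   (constant).
Solving this first-order ODE by the substitution
    y = (k/2)(1 − cos θ)
yields the cycloid parameterisation
    x(θ) = (k/2)(θ − sin θ),   y(θ) = (k/2)(1 − cos θ).
The constant k is fixed by the endpoint condition.
Now fit the given lower endpoint (x1, y1) = (20π/2, 20). At the bottom of the first arch (θ = π), the parametric equations give
    y(π) = (k/2)(1 − cos π) = k,
    x(π) = (k/2)(π − sin π) = kπ/2.
Matching y(π) = 20 gives k = 20, consistent with x(π) = 20π/2. Therefore the specific cycloid is
    x(θ) = (20/2)(θ − sin θ),   y(θ) = (20/2)(1 − cos θ).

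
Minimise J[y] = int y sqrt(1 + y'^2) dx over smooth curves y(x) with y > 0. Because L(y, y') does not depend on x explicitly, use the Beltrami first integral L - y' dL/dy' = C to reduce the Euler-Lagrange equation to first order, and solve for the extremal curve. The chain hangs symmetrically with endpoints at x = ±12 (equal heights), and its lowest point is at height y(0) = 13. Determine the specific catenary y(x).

The Lagrangian L(y, y') = y sqrt(1 + y'^2) has no explicit x dependence, so the Beltrami identity applies:
    L − y' ∂L/∂y' = C.
Compute ∂L/∂y' = y · y' / sqrt(1 + y'^2). Then
    L − y' ∂L/∂y'
    = y sqrt(1 + y'^2) − y · y'^2 / sqrt(1 + y'^2)
    = y (1 + y'^2 − y'^2) / sqrt(1 + y'^2)
    = y / sqrt(1 + y'^2) = C.
Squaring gives y^2 = C^2 (1 + y'^2), i.e.
    y'^2 = y^2 / C^2 − 1.
Separating variables,
    dy / sqrt(y^2 − C^2) = dx / C,
and integrating gives arccosh(y / C) = (x − a)/C, so
    y(x) = C cosh((x − a)/C),
the catenary. The constants C and a are fixed by the two endpoint conditions (and, for the hanging-chain problem, the length constraint selects C).
Now fit the given data. The endpoints x = ±12 are symmetric at equal height, so the catenary is even about its minimum: a = 0 and y(x) = C cosh(x/C). The lowest point is y(0) = C cosh(0) = C, and we are told y(0) = 13, so C = 13. Therefore
    y(x) = 13 cosh(x/13),
and at the endpoints
    y(±12) = 13 cosh(12/13).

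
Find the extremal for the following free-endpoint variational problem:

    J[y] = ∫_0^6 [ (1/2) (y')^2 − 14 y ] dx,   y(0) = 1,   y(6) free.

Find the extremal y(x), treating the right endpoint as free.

The Lagrangian L = (1/2) (y')^2 − 14 y gives
    ∂L/∂y = −14,   ∂L/∂y' = y'.
Euler-Lagrange: d/dx(y') − (−14) = 0, i.e. y'' + 14 = 0, so
    y(x) = −(14/2) x^2 + C1 x + C2.
Fixed left endpoint y(0) = 1 ⇒ C2 = 1.
The right endpoint x = 6 is free, so the natural (transversality) condition is ∂L/∂y' |_{x=6} = 0, i.e. y'(6) = 0.
Compute y'(x) = −14 x + C1, so y'(6) = −84 + C1 = 0 ⇒ C1 = 84.
Therefore the extremal is
    y(x) = −7 x^2 + 84 x + 1.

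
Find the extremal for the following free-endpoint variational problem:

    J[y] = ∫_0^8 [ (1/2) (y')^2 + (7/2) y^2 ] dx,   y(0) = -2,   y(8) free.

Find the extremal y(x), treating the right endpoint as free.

The Lagrangian L = (1/2) (y')^2 + (7/2) y^2 gives
    ∂L/∂y = 7 y,   ∂L/∂y' = y'.
Euler-Lagrange: y'' − 7 y = 0.
With k = sqrt(7), the general solution is
    y(x) = A cosh(sqrt(7) x) + B sinh(sqrt(7) x).
Fixed left endpoint y(0) = -2 ⇒ A = -2.
The right endpoint x = 8 is free, so the natural (transversality) condition is ∂L/∂y' |_{x=8} = 0, i.e. y'(8) = 0.
Compute y'(x) = A k sinh(k x) + B k cosh(k x), so
    y'(8) = A k sinh(k·8) + B k cosh(k·8) = 0
    ⇒ B = −A tanh(k·8) = 2 tanh(sqrt(7)·8).
Therefore the extremal is
    y(x) = −2 cosh(sqrt(7) x) + 2 tanh(sqrt(7)·8) sinh(sqrt(7) x).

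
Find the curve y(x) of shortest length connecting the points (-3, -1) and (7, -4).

Arc-length functional: J[y] = ∫ sqrt(1 + (y')^2) dx.
Lagrangian L = sqrt(1 + (y')^2) has no explicit y dependence, so ∂L/∂y = 0 and the Euler-Lagrange equation gives
    d/dx( y' / sqrt(1 + (y')^2) ) = 0  ⇒  y' / sqrt(1 + (y')^2) = const.
Hence y' is constant, so y(x) is affine.
Fitting the endpoints (-3, -1) and (7, -4):
    slope m = ((-4) − (-1)) / (7 − (-3)) = -3/10,
    intercept c = (-1) − m·(-3) = -19/10.
Extremal: y(x) = (-3/10) x - 19/10.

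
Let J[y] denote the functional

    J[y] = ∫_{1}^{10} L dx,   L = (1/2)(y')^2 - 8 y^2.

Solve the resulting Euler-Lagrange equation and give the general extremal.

The Lagrangian is L = (1/2)(y')^2 - 8 y^2.
∂L/∂y = -16y.
∂L/∂y' = y'.
The Euler-Lagrange equation d/dx(∂L/∂y') − ∂L/∂y = 0 becomes:
    y'' + 16 y = 0
General solution: y(x) = A sin(4x) + B cos(4x), where A and B are arbitrary constants fixed by the endpoint conditions.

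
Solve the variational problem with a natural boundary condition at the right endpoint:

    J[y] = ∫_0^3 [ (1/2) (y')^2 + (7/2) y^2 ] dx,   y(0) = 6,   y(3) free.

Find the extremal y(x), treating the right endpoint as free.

The Lagrangian L = (1/2) (y')^2 + (7/2) y^2 gives
    ∂L/∂y = 7 y,   ∂L/∂y' = y'.
Euler-Lagrange: y'' − 7 y = 0.
With k = sqrt(7), the general solution is
    y(x) = A cosh(sqrt(7) x) + B sinh(sqrt(7) x).
Fixed left endpoint y(0) = 6 ⇒ A = 6.
The right endpoint x = 3 is free, so the natural (transversality) condition is ∂L/∂y' |_{x=3} = 0, i.e. y'(3) = 0.
Compute y'(x) = A k sinh(k x) + B k cosh(k x), so
    y'(3) = A k sinh(k·3) + B k cosh(k·3) = 0
    ⇒ B = −A tanh(k·3) = − 6 tanh(sqrt(7)·3).
Therefore the extremal is
    y(x) = 6 cosh(sqrt(7) x) − 6 tanh(sqrt(7)·3) sinh(sqrt(7) x).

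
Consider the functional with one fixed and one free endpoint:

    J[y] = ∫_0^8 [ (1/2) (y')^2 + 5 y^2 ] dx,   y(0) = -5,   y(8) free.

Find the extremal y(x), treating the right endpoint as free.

The Lagrangian L = (1/2) (y')^2 + 5 y^2 gives
    ∂L/∂y = 10 y,   ∂L/∂y' = y'.
Euler-Lagrange: y'' − 10 y = 0.
With k = sqrt(10), the general solution is
    y(x) = A cosh(sqrt(10) x) + B sinh(sqrt(10) x).
Fixed left endpoint y(0) = -5 ⇒ A = -5.
The right endpoint x = 8 is free, so the natural (transversality) condition is ∂L/∂y' |_{x=8} = 0, i.e. y'(8) = 0.
Compute y'(x) = A k sinh(k x) + B k cosh(k x), so
    y'(8) = A k sinh(k·8) + B k cosh(k·8) = 0
    ⇒ B = −A tanh(k·8) = 5 tanh(sqrt(10)·8).
Therefore the extremal is
    y(x) = −5 cosh(sqrt(10) x) + 5 tanh(sqrt(10)·8) sinh(sqrt(10) x).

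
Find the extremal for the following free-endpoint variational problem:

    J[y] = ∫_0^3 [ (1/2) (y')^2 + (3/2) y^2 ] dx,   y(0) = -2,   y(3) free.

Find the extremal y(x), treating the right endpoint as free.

The Lagrangian L = (1/2) (y')^2 + (3/2) y^2 gives
    ∂L/∂y = 3 y,   ∂L/∂y' = y'.
Euler-Lagrange: y'' − 3 y = 0.
With k = sqrt(3), the general solution is
    y(x) = A cosh(sqrt(3) x) + B sinh(sqrt(3) x).
Fixed left endpoint y(0) = -2 ⇒ A = -2.
The right endpoint x = 3 is free, so the natural (transversality) condition is ∂L/∂y' |_{x=3} = 0, i.e. y'(3) = 0.
Compute y'(x) = A k sinh(k x) + B k cosh(k x), so
    y'(3) = A k sinh(k·3) + B k cosh(k·3) = 0
    ⇒ B = −A tanh(k·3) = 2 tanh(sqrt(3)·3).
Therefore the extremal is
    y(x) = −2 cosh(sqrt(3) x) + 2 tanh(sqrt(3)·3) sinh(sqrt(3) x).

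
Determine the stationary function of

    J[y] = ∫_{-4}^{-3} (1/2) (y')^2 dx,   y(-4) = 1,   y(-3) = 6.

The Lagrangian is L = (1/2) (y')^2.
Compute ∂L/∂y = 0, ∂L/∂y' = y'.
The Euler-Lagrange equation d/dx(∂L/∂y') − ∂L/∂y = 0 reduces to
    y'' = 0.
Its general solution is
    y(x) = A x + B,
with A, B fixed by the endpoint conditions.
Applying the endpoint conditions y(-4) = 1 and y(-3) = 6: solve A·-4 + B = 1 and A·-3 + B = 6. Subtracting gives A(-3 − -4) = 6 − 1, so A = 5, and B = 1 − A·-4 = 21. Therefore
    y(x) = 5 x + 21.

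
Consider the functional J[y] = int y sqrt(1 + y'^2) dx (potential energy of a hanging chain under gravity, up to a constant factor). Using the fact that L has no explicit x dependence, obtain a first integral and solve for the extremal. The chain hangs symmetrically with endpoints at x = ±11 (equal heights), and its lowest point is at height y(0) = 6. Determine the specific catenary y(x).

The Lagrangian L(y, y') = y sqrt(1 + y'^2) has no explicit x dependence, so the Beltrami identity applies:
    L − y' ∂L/∂y' = C.
Compute ∂L/∂y' = y · y' / sqrt(1 + y'^2). Then
    L − y' ∂L/∂y'
    = y sqrt(1 + y'^2) − y · y'^2 / sqrt(1 + y'^2)
    = y (1 + y'^2 − y'^2) / sqrt(1 + y'^2)
    = y / sqrt(1 + y'^2) = C.
Squaring gives y^2 = C^2 (1 + y'^2), i.e.
    y'^2 = y^2 / C^2 − 1.
Separating variables,
    dy / sqrt(y^2 − C^2) = dx / C,
and integrating gives arccosh(y / C) = (x − a)/C, so
    y(x) = C cosh((x − a)/C),
the catenary. The constants C and a are fixed by the two endpoint conditions (and, for the hanging-chain problem, the length constraint selects C).
Now fit the given data. The endpoints x = ±11 are symmetric at equal height, so the catenary is even about its minimum: a = 0 and y(x) = C cosh(x/C). The lowest point is y(0) = C cosh(0) = C, and we are told y(0) = 6, so C = 6. Therefore
    y(x) = 6 cosh(x/6),
and at the endpoints
    y(±11) = 6 cosh(11/6).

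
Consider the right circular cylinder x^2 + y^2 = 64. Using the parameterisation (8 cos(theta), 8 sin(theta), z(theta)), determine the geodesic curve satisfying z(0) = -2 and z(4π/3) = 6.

Parameterise the cylinder of radius R = 8 as
    r(θ) = (8 cos θ, 8 sin θ, z(θ)).
The arc-length element is
    ds = sqrt(64 + (dz/dθ)^2) dθ,
so the Lagrangian is L = sqrt(64 + z'^2).
L depends on z' only, not on z or θ, so ∂L/∂z = 0 and
    ∂L/∂z' = z' / sqrt(64 + z'^2).
The Euler-Lagrange equation gives
    d/dθ( z' / sqrt(64 + z'^2) ) = 0,
so z' is constant. Integrating once:
    z(θ) = a θ + b,
a helix on the cylinder (a straight line when the cylinder is unrolled). The constants a, b are determined by the endpoint conditions.
With endpoint conditions z(0) = -2 and z(4π/3) = 6: from z(0) = b we get b = -2, and a·4π/3 + -2 = 6 gives a = 6/π, so
    z(θ) = (6/π) θ − 2.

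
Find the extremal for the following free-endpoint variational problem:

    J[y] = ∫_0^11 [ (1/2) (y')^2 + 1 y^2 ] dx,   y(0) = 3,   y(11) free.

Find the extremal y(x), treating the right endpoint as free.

The Lagrangian L = (1/2) (y')^2 + 1 y^2 gives
    ∂L/∂y = 2 y,   ∂L/∂y' = y'.
Euler-Lagrange: y'' − 2 y = 0.
With k = sqrt(2), the general solution is
    y(x) = A cosh(sqrt(2) x) + B sinh(sqrt(2) x).
Fixed left endpoint y(0) = 3 ⇒ A = 3.
The right endpoint x = 11 is free, so the natural (transversality) condition is ∂L/∂y' |_{x=11} = 0, i.e. y'(11) = 0.
Compute y'(x) = A k sinh(k x) + B k cosh(k x), so
    y'(11) = A k sinh(k·11) + B k cosh(k·11) = 0
    ⇒ B = −A tanh(k·11) = − 3 tanh(sqrt(2)·11).
Therefore the extremal is
    y(x) = 3 cosh(sqrt(2) x) − 3 tanh(sqrt(2)·11) sinh(sqrt(2) x).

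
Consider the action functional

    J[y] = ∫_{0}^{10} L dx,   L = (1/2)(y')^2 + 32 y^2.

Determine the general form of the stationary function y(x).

The Lagrangian is L = (1/2)(y')^2 + 32 y^2.
∂L/∂y = 64y.
∂L/∂y' = y'.
The Euler-Lagrange equation d/dx(∂L/∂y') − ∂L/∂y = 0 becomes:
    y'' - 64 y = 0
General solution: y(x) = A e^(8x) + B e^(-8x), where A and B are arbitrary constants fixed by the endpoint conditions.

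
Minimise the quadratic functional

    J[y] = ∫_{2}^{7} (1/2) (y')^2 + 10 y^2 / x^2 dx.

The Lagrangian is L = (1/2) (y')^2 + 10 y^2 / x^2.
Compute ∂L/∂y = 20y/x^2, ∂L/∂y' = y'.
The Euler-Lagrange equation d/dx(∂L/∂y') − ∂L/∂y = 0 reduces to
    y'' − 20/x^2 · y = 0  (x > 0).
Its general solution is
    y(x) = A x^5 + B x^(-4),
with A, B fixed by the endpoint conditions.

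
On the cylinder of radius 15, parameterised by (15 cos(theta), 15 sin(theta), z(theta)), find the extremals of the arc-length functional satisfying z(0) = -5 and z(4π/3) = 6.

Parameterise the cylinder of radius R = 15 as
    r(θ) = (15 cos θ, 15 sin θ, z(θ)).
The arc-length element is
    ds = sqrt(225 + (dz/dθ)^2) dθ,
so the Lagrangian is L = sqrt(225 + z'^2).
L depends on z' only, not on z or θ, so ∂L/∂z = 0 and
    ∂L/∂z' = z' / sqrt(225 + z'^2).
The Euler-Lagrange equation gives
    d/dθ( z' / sqrt(225 + z'^2) ) = 0,
so z' is constant. Integrating once:
    z(θ) = a θ + b,
a helix on the cylinder (a straight line when the cylinder is unrolled). The constants a, b are determined by the endpoint conditions.
With endpoint conditions z(0) = -5 and z(4π/3) = 6: from z(0) = b we get b = -5, and a·4π/3 + -5 = 6 gives a = 33/(4π), so
    z(θ) = (33/(4π)) θ − 5.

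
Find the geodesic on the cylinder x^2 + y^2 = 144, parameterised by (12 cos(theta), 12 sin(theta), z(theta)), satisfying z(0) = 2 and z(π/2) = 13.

Parameterise the cylinder of radius R = 12 as
    r(θ) = (12 cos θ, 12 sin θ, z(θ)).
The arc-length element is
    ds = sqrt(144 + (dz/dθ)^2) dθ,
so the Lagrangian is L = sqrt(144 + z'^2).
L depends on z' only, not on z or θ, so ∂L/∂z = 0 and
    ∂L/∂z' = z' / sqrt(144 + z'^2).
The Euler-Lagrange equation gives
    d/dθ( z' / sqrt(144 + z'^2) ) = 0,
so z' is constant. Integrating once:
    z(θ) = a θ + b,
a helix on the cylinder (a straight line when the cylinder is unrolled). The constants a, b are determined by the endpoint conditions.
With endpoint conditions z(0) = 2 and z(π/2) = 13: from z(0) = b we get b = 2, and a·π/2 + 2 = 13 gives a = 22/π, so
    z(θ) = (22/π) θ + 2.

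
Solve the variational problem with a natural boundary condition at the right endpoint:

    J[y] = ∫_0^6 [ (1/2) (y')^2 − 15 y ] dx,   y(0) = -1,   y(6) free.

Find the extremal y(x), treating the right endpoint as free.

The Lagrangian L = (1/2) (y')^2 − 15 y gives
    ∂L/∂y = −15,   ∂L/∂y' = y'.
Euler-Lagrange: d/dx(y') − (−15) = 0, i.e. y'' + 15 = 0, so
    y(x) = −(15/2) x^2 + C1 x + C2.
Fixed left endpoint y(0) = -1 ⇒ C2 = -1.
The right endpoint x = 6 is free, so the natural (transversality) condition is ∂L/∂y' |_{x=6} = 0, i.e. y'(6) = 0.
Compute y'(x) = −15 x + C1, so y'(6) = −90 + C1 = 0 ⇒ C1 = 90.
Therefore the extremal is
    y(x) = −(15/2) x^2 + 90 x − 1.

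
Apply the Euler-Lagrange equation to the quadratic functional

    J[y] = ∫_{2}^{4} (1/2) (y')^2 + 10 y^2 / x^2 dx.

The Lagrangian is L = (1/2) (y')^2 + 10 y^2 / x^2.
Compute ∂L/∂y = 20y/x^2, ∂L/∂y' = y'.
The Euler-Lagrange equation d/dx(∂L/∂y') − ∂L/∂y = 0 reduces to
    y'' − 20/x^2 · y = 0  (x > 0).
Its general solution is
    y(x) = A x^5 + B x^(-4),
with A, B fixed by the endpoint conditions.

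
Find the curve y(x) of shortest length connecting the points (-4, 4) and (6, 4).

Arc-length functional: J[y] = ∫ sqrt(1 + (y')^2) dx.
Lagrangian L = sqrt(1 + (y')^2) has no explicit y dependence, so ∂L/∂y = 0 and the Euler-Lagrange equation gives
    d/dx( y' / sqrt(1 + (y')^2) ) = 0  ⇒  y' / sqrt(1 + (y')^2) = const.
Hence y' is constant, so y(x) is affine.
Fitting the endpoints (-4, 4) and (6, 4):
    slope m = (4 − 4) / (6 − (-4)) = 0,
    intercept c = 4 − m·(-4) = 4.
Extremal: y(x) = 4.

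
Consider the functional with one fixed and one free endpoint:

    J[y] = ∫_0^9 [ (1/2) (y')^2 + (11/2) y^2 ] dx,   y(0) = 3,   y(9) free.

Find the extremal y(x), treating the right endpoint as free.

The Lagrangian L = (1/2) (y')^2 + (11/2) y^2 gives
    ∂L/∂y = 11 y,   ∂L/∂y' = y'.
Euler-Lagrange: y'' − 11 y = 0.
With k = sqrt(11), the general solution is
    y(x) = A cosh(sqrt(11) x) + B sinh(sqrt(11) x).
Fixed left endpoint y(0) = 3 ⇒ A = 3.
The right endpoint x = 9 is free, so the natural (transversality) condition is ∂L/∂y' |_{x=9} = 0, i.e. y'(9) = 0.
Compute y'(x) = A k sinh(k x) + B k cosh(k x), so
    y'(9) = A k sinh(k·9) + B k cosh(k·9) = 0
    ⇒ B = −A tanh(k·9) = − 3 tanh(sqrt(11)·9).
Therefore the extremal is
    y(x) = 3 cosh(sqrt(11) x) − 3 tanh(sqrt(11)·9) sinh(sqrt(11) x).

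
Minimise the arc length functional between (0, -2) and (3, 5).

Arc-length functional: J[y] = ∫ sqrt(1 + (y')^2) dx.
Lagrangian L = sqrt(1 + (y')^2) has no explicit y dependence, so ∂L/∂y = 0 and the Euler-Lagrange equation gives
    d/dx( y' / sqrt(1 + (y')^2) ) = 0  ⇒  y' / sqrt(1 + (y')^2) = const.
Hence y' is constant, so y(x) is affine.
Fitting the endpoints (0, -2) and (3, 5):
    slope m = (5 − (-2)) / (3 − 0) = 7/3,
    intercept c = (-2) − m·0 = -2.
Extremal: y(x) = (7/3) x - 2.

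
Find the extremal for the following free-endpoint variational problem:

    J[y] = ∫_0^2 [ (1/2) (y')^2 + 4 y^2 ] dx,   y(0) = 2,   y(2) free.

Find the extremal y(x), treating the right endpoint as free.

The Lagrangian L = (1/2) (y')^2 + 4 y^2 gives
    ∂L/∂y = 8 y,   ∂L/∂y' = y'.
Euler-Lagrange: y'' − 8 y = 0.
With k = sqrt(8), the general solution is
    y(x) = A cosh(sqrt(8) x) + B sinh(sqrt(8) x).
Fixed left endpoint y(0) = 2 ⇒ A = 2.
The right endpoint x = 2 is free, so the natural (transversality) condition is ∂L/∂y' |_{x=2} = 0, i.e. y'(2) = 0.
Compute y'(x) = A k sinh(k x) + B k cosh(k x), so
    y'(2) = A k sinh(k·2) + B k cosh(k·2) = 0
    ⇒ B = −A tanh(k·2) = − 2 tanh(sqrt(8)·2).
Therefore the extremal is
    y(x) = 2 cosh(sqrt(8) x) − 2 tanh(sqrt(8)·2) sinh(sqrt(8) x).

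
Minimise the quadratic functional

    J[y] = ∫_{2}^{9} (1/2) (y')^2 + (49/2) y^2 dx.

The Lagrangian is L = (1/2) (y')^2 + (49/2) y^2.
Compute ∂L/∂y = 49y, ∂L/∂y' = y'.
The Euler-Lagrange equation d/dx(∂L/∂y') − ∂L/∂y = 0 reduces to
    y'' − 49 y = 0.
Its general solution is
    y(x) = A e^(7x) + B e^(−7x),
with A, B fixed by the endpoint conditions.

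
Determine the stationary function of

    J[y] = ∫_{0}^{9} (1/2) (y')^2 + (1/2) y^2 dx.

The Lagrangian is L = (1/2) (y')^2 + (1/2) y^2.
Compute ∂L/∂y = y, ∂L/∂y' = y'.
The Euler-Lagrange equation d/dx(∂L/∂y') − ∂L/∂y = 0 reduces to
    y'' − y = 0.
Its general solution is
    y(x) = A e^x + B e^(−x),
with A, B fixed by the endpoint conditions.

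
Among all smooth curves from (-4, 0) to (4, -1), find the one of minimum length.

Arc-length functional: J[y] = ∫ sqrt(1 + (y')^2) dx.
Lagrangian L = sqrt(1 + (y')^2) has no explicit y dependence, so ∂L/∂y = 0 and the Euler-Lagrange equation gives
    d/dx( y' / sqrt(1 + (y')^2) ) = 0  ⇒  y' / sqrt(1 + (y')^2) = const.
Hence y' is constant, so y(x) is affine.
Fitting the endpoints (-4, 0) and (4, -1):
    slope m = ((-1) − 0) / (4 − (-4)) = -1/8,
    intercept c = 0 − m·(-4) = -1/2.
Extremal: y(x) = (-1/8) x - 1/2.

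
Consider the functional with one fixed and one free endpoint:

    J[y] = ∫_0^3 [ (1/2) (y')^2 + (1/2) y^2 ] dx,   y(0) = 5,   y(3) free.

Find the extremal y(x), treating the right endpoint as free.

The Lagrangian L = (1/2) (y')^2 + (1/2) y^2 gives
    ∂L/∂y = 1 y,   ∂L/∂y' = y'.
Euler-Lagrange: y'' − y = 0.
With k = 1, the general solution is
    y(x) = A cosh(x) + B sinh(x).
Fixed left endpoint y(0) = 5 ⇒ A = 5.
The right endpoint x = 3 is free, so the natural (transversality) condition is ∂L/∂y' |_{x=3} = 0, i.e. y'(3) = 0.
Compute y'(x) = A k sinh(k x) + B k cosh(k x), so
    y'(3) = A k sinh(k·3) + B k cosh(k·3) = 0
    ⇒ B = −A tanh(k·3) = − 5 tanh(1·3).
Therefore the extremal is
    y(x) = 5 cosh(1 x) − 5 tanh(1·3) sinh(1 x).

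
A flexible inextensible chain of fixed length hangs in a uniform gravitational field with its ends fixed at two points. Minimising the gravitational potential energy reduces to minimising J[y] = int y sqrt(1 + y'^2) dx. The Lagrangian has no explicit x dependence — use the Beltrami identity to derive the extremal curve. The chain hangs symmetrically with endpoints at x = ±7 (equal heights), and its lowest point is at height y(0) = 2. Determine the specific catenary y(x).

The Lagrangian L(y, y') = y sqrt(1 + y'^2) has no explicit x dependence, so the Beltrami identity applies:
    L − y' ∂L/∂y' = C.
Compute ∂L/∂y' = y · y' / sqrt(1 + y'^2). Then
    L − y' ∂L/∂y'
    = y sqrt(1 + y'^2) − y · y'^2 / sqrt(1 + y'^2)
    = y (1 + y'^2 − y'^2) / sqrt(1 + y'^2)
    = y / sqrt(1 + y'^2) = C.
Squaring gives y^2 = C^2 (1 + y'^2), i.e.
    y'^2 = y^2 / C^2 − 1.
Separating variables,
    dy / sqrt(y^2 − C^2) = dx / C,
and integrating gives arccosh(y / C) = (x − a)/C, so
    y(x) = C cosh((x − a)/C),
the catenary. The constants C and a are fixed by the two endpoint conditions (and, for the hanging-chain problem, the length constraint selects C).
Now fit the given data. The endpoints x = ±7 are symmetric at equal height, so the catenary is even about its minimum: a = 0 and y(x) = C cosh(x/C). The lowest point is y(0) = C cosh(0) = C, and we are told y(0) = 2, so C = 2. Therefore
    y(x) = 2 cosh(x/2),
and at the endpoints
    y(±7) = 2 cosh(7/2).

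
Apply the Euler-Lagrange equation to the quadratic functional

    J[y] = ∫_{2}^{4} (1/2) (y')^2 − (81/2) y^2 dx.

The Lagrangian is L = (1/2) (y')^2 − (81/2) y^2.
Compute ∂L/∂y = -81y, ∂L/∂y' = y'.
The Euler-Lagrange equation d/dx(∂L/∂y') − ∂L/∂y = 0 reduces to
    y'' + 81 y = 0.
Its general solution is
    y(x) = A sin(9x) + B cos(9x),
with A, B fixed by the endpoint conditions.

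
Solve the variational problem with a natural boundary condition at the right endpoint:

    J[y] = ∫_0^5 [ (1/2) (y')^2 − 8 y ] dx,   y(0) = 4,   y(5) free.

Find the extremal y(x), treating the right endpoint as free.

The Lagrangian L = (1/2) (y')^2 − 8 y gives
    ∂L/∂y = −8,   ∂L/∂y' = y'.
Euler-Lagrange: d/dx(y') − (−8) = 0, i.e. y'' + 8 = 0, so
    y(x) = −(8/2) x^2 + C1 x + C2.
Fixed left endpoint y(0) = 4 ⇒ C2 = 4.
The right endpoint x = 5 is free, so the natural (transversality) condition is ∂L/∂y' |_{x=5} = 0, i.e. y'(5) = 0.
Compute y'(x) = −8 x + C1, so y'(5) = −40 + C1 = 0 ⇒ C1 = 40.
Therefore the extremal is
    y(x) = −4 x^2 + 40 x + 4.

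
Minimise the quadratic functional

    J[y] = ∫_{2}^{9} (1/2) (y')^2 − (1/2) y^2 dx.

The Lagrangian is L = (1/2) (y')^2 − (1/2) y^2.
Compute ∂L/∂y = -y, ∂L/∂y' = y'.
The Euler-Lagrange equation d/dx(∂L/∂y') − ∂L/∂y = 0 reduces to
    y'' + y = 0.
Its general solution is
    y(x) = A sin(x) + B cos(x),
with A, B fixed by the endpoint conditions.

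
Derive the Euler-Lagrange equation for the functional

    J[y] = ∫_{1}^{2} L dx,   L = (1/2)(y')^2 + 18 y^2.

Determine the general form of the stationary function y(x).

The Lagrangian is L = (1/2)(y')^2 + 18 y^2.
∂L/∂y = 36y.
∂L/∂y' = y'.
The Euler-Lagrange equation d/dx(∂L/∂y') − ∂L/∂y = 0 becomes:
    y'' - 36 y = 0
General solution: y(x) = A e^(6x) + B e^(-6x), where A and B are arbitrary constants fixed by the endpoint conditions.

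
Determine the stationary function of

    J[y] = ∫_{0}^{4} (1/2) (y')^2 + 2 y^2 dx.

The Lagrangian is L = (1/2) (y')^2 + 2 y^2.
Compute ∂L/∂y = 4y, ∂L/∂y' = y'.
The Euler-Lagrange equation d/dx(∂L/∂y') − ∂L/∂y = 0 reduces to
    y'' − 4 y = 0.
Its general solution is
    y(x) = A e^(2x) + B e^(−2x),
with A, B fixed by the endpoint conditions.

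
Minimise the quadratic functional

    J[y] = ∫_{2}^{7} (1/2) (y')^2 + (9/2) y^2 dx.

The Lagrangian is L = (1/2) (y')^2 + (9/2) y^2.
Compute ∂L/∂y = 9y, ∂L/∂y' = y'.
The Euler-Lagrange equation d/dx(∂L/∂y') − ∂L/∂y = 0 reduces to
    y'' − 9 y = 0.
Its general solution is
    y(x) = A e^(3x) + B e^(−3x),
with A, B fixed by the endpoint conditions.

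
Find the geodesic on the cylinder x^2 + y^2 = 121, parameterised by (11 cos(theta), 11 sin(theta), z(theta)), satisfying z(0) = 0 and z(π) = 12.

Parameterise the cylinder of radius R = 11 as
    r(θ) = (11 cos θ, 11 sin θ, z(θ)).
The arc-length element is
    ds = sqrt(121 + (dz/dθ)^2) dθ,
so the Lagrangian is L = sqrt(121 + z'^2).
L depends on z' only, not on z or θ, so ∂L/∂z = 0 and
    ∂L/∂z' = z' / sqrt(121 + z'^2).
The Euler-Lagrange equation gives
    d/dθ( z' / sqrt(121 + z'^2) ) = 0,
so z' is constant. Integrating once:
    z(θ) = a θ + b,
a helix on the cylinder (a straight line when the cylinder is unrolled). The constants a, b are determined by the endpoint conditions.
With endpoint conditions z(0) = 0 and z(π) = 12: from z(0) = b we get b = 0, and a·π + 0 = 12 gives a = 12/π, so
    z(θ) = (12/π) θ.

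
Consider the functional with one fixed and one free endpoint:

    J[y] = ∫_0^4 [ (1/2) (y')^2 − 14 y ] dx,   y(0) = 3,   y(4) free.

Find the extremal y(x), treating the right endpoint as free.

The Lagrangian L = (1/2) (y')^2 − 14 y gives
    ∂L/∂y = −14,   ∂L/∂y' = y'.
Euler-Lagrange: d/dx(y') − (−14) = 0, i.e. y'' + 14 = 0, so
    y(x) = −(14/2) x^2 + C1 x + C2.
Fixed left endpoint y(0) = 3 ⇒ C2 = 3.
The right endpoint x = 4 is free, so the natural (transversality) condition is ∂L/∂y' |_{x=4} = 0, i.e. y'(4) = 0.
Compute y'(x) = −14 x + C1, so y'(4) = −56 + C1 = 0 ⇒ C1 = 56.
Therefore the extremal is
    y(x) = −7 x^2 + 56 x + 3.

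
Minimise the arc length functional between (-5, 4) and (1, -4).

Arc-length functional: J[y] = ∫ sqrt(1 + (y')^2) dx.
Lagrangian L = sqrt(1 + (y')^2) has no explicit y dependence, so ∂L/∂y = 0 and the Euler-Lagrange equation gives
    d/dx( y' / sqrt(1 + (y')^2) ) = 0  ⇒  y' / sqrt(1 + (y')^2) = const.
Hence y' is constant, so y(x) is affine.
Fitting the endpoints (-5, 4) and (1, -4):
    slope m = ((-4) − 4) / (1 − (-5)) = -4/3,
    intercept c = 4 − m·(-5) = -8/3.
Extremal: y(x) = (-4/3) x - 8/3.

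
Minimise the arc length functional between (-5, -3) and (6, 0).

Arc-length functional: J[y] = ∫ sqrt(1 + (y')^2) dx.
Lagrangian L = sqrt(1 + (y')^2) has no explicit y dependence, so ∂L/∂y = 0 and the Euler-Lagrange equation gives
    d/dx( y' / sqrt(1 + (y')^2) ) = 0  ⇒  y' / sqrt(1 + (y')^2) = const.
Hence y' is constant, so y(x) is affine.
Fitting the endpoints (-5, -3) and (6, 0):
    slope m = (0 − (-3)) / (6 − (-5)) = 3/11,
    intercept c = (-3) − m·(-5) = -18/11.
Extremal: y(x) = (3/11) x - 18/11.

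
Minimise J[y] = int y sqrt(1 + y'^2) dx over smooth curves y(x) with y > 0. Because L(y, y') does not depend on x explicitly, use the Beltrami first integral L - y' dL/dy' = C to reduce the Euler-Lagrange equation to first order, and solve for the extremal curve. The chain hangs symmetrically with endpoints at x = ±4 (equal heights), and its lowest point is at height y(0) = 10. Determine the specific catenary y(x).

The Lagrangian L(y, y') = y sqrt(1 + y'^2) has no explicit x dependence, so the Beltrami identity applies:
    L − y' ∂L/∂y' = C.
Compute ∂L/∂y' = y · y' / sqrt(1 + y'^2). Then
    L − y' ∂L/∂y'
    = y sqrt(1 + y'^2) − y · y'^2 / sqrt(1 + y'^2)
    = y (1 + y'^2 − y'^2) / sqrt(1 + y'^2)
    = y / sqrt(1 + y'^2) = C.
Squaring gives y^2 = C^2 (1 + y'^2), i.e.
    y'^2 = y^2 / C^2 − 1.
Separating variables,
    dy / sqrt(y^2 − C^2) = dx / C,
and integrating gives arccosh(y / C) = (x − a)/C, so
    y(x) = C cosh((x − a)/C),
the catenary. The constants C and a are fixed by the two endpoint conditions (and, for the hanging-chain problem, the length constraint selects C).
Now fit the given data. The endpoints x = ±4 are symmetric at equal height, so the catenary is even about its minimum: a = 0 and y(x) = C cosh(x/C). The lowest point is y(0) = C cosh(0) = C, and we are told y(0) = 10, so C = 10. Therefore
    y(x) = 10 cosh(x/10),
and at the endpoints
    y(±4) = 10 cosh(4/10).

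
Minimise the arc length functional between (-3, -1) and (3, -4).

Arc-length functional: J[y] = ∫ sqrt(1 + (y')^2) dx.
Lagrangian L = sqrt(1 + (y')^2) has no explicit y dependence, so ∂L/∂y = 0 and the Euler-Lagrange equation gives
    d/dx( y' / sqrt(1 + (y')^2) ) = 0  ⇒  y' / sqrt(1 + (y')^2) = const.
Hence y' is constant, so y(x) is affine.
Fitting the endpoints (-3, -1) and (3, -4):
    slope m = ((-4) − (-1)) / (3 − (-3)) = -1/2,
    intercept c = (-1) − m·(-3) = -5/2.
Extremal: y(x) = (-1/2) x - 5/2.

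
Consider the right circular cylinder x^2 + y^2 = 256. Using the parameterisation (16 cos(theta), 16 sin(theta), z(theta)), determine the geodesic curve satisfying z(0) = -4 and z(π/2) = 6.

Parameterise the cylinder of radius R = 16 as
    r(θ) = (16 cos θ, 16 sin θ, z(θ)).
The arc-length element is
    ds = sqrt(256 + (dz/dθ)^2) dθ,
so the Lagrangian is L = sqrt(256 + z'^2).
L depends on z' only, not on z or θ, so ∂L/∂z = 0 and
    ∂L/∂z' = z' / sqrt(256 + z'^2).
The Euler-Lagrange equation gives
    d/dθ( z' / sqrt(256 + z'^2) ) = 0,
so z' is constant. Integrating once:
    z(θ) = a θ + b,
a helix on the cylinder (a straight line when the cylinder is unrolled). The constants a, b are determined by the endpoint conditions.
With endpoint conditions z(0) = -4 and z(π/2) = 6: from z(0) = b we get b = -4, and a·π/2 + -4 = 6 gives a = 20/π, so
    z(θ) = (20/π) θ − 4.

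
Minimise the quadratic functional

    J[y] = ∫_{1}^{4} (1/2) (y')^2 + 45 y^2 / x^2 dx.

The Lagrangian is L = (1/2) (y')^2 + 45 y^2 / x^2.
Compute ∂L/∂y = 90y/x^2, ∂L/∂y' = y'.
The Euler-Lagrange equation d/dx(∂L/∂y') − ∂L/∂y = 0 reduces to
    y'' − 90/x^2 · y = 0  (x > 0).
Its general solution is
    y(x) = A x^10 + B x^(-9),
with A, B fixed by the endpoint conditions.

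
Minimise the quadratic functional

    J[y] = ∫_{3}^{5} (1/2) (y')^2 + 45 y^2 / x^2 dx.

The Lagrangian is L = (1/2) (y')^2 + 45 y^2 / x^2.
Compute ∂L/∂y = 90y/x^2, ∂L/∂y' = y'.
The Euler-Lagrange equation d/dx(∂L/∂y') − ∂L/∂y = 0 reduces to
    y'' − 90/x^2 · y = 0  (x > 0).
Its general solution is
    y(x) = A x^10 + B x^(-9),
with A, B fixed by the endpoint conditions.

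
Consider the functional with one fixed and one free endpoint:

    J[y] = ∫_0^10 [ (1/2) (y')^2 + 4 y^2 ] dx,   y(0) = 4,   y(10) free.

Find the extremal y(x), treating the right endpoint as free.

The Lagrangian L = (1/2) (y')^2 + 4 y^2 gives
    ∂L/∂y = 8 y,   ∂L/∂y' = y'.
Euler-Lagrange: y'' − 8 y = 0.
With k = sqrt(8), the general solution is
    y(x) = A cosh(sqrt(8) x) + B sinh(sqrt(8) x).
Fixed left endpoint y(0) = 4 ⇒ A = 4.
The right endpoint x = 10 is free, so the natural (transversality) condition is ∂L/∂y' |_{x=10} = 0, i.e. y'(10) = 0.
Compute y'(x) = A k sinh(k x) + B k cosh(k x), so
    y'(10) = A k sinh(k·10) + B k cosh(k·10) = 0
    ⇒ B = −A tanh(k·10) = − 4 tanh(sqrt(8)·10).
Therefore the extremal is
    y(x) = 4 cosh(sqrt(8) x) − 4 tanh(sqrt(8)·10) sinh(sqrt(8) x).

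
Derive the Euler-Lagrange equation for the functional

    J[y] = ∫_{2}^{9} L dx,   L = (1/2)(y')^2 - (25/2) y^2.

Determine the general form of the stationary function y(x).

The Lagrangian is L = (1/2)(y')^2 - (25/2) y^2.
∂L/∂y = -25y.
∂L/∂y' = y'.
The Euler-Lagrange equation d/dx(∂L/∂y') − ∂L/∂y = 0 becomes:
    y'' + 25 y = 0
General solution: y(x) = A sin(5x) + B cos(5x), where A and B are arbitrary constants fixed by the endpoint conditions.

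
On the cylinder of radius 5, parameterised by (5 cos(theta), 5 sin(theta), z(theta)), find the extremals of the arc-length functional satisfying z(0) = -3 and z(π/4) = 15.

Parameterise the cylinder of radius R = 5 as
    r(θ) = (5 cos θ, 5 sin θ, z(θ)).
The arc-length element is
    ds = sqrt(25 + (dz/dθ)^2) dθ,
so the Lagrangian is L = sqrt(25 + z'^2).
L depends on z' only, not on z or θ, so ∂L/∂z = 0 and
    ∂L/∂z' = z' / sqrt(25 + z'^2).
The Euler-Lagrange equation gives
    d/dθ( z' / sqrt(25 + z'^2) ) = 0,
so z' is constant. Integrating once:
    z(θ) = a θ + b,
a helix on the cylinder (a straight line when the cylinder is unrolled). The constants a, b are determined by the endpoint conditions.
With endpoint conditions z(0) = -3 and z(π/4) = 15: from z(0) = b we get b = -3, and a·π/4 + -3 = 15 gives a = 72/π, so
    z(θ) = (72/π) θ − 3.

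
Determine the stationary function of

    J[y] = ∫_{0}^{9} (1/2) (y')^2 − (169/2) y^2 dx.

The Lagrangian is L = (1/2) (y')^2 − (169/2) y^2.
Compute ∂L/∂y = -169y, ∂L/∂y' = y'.
The Euler-Lagrange equation d/dx(∂L/∂y') − ∂L/∂y = 0 reduces to
    y'' + 169 y = 0.
Its general solution is
    y(x) = A sin(13x) + B cos(13x),
with A, B fixed by the endpoint conditions.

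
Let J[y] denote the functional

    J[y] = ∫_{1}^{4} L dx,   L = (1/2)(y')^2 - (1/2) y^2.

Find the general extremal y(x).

The Lagrangian is L = (1/2)(y')^2 - (1/2) y^2.
∂L/∂y = -y.
∂L/∂y' = y'.
The Euler-Lagrange equation d/dx(∂L/∂y') − ∂L/∂y = 0 becomes:
    y'' + y = 0
General solution: y(x) = A sin(x) + B cos(x), where A and B are arbitrary constants fixed by the endpoint conditions.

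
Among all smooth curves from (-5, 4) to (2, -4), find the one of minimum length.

Arc-length functional: J[y] = ∫ sqrt(1 + (y')^2) dx.
Lagrangian L = sqrt(1 + (y')^2) has no explicit y dependence, so ∂L/∂y = 0 and the Euler-Lagrange equation gives
    d/dx( y' / sqrt(1 + (y')^2) ) = 0  ⇒  y' / sqrt(1 + (y')^2) = const.
Hence y' is constant, so y(x) is affine.
Fitting the endpoints (-5, 4) and (2, -4):
    slope m = ((-4) − 4) / (2 − (-5)) = -8/7,
    intercept c = 4 − m·(-5) = -12/7.
Extremal: y(x) = (-8/7) x - 12/7.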